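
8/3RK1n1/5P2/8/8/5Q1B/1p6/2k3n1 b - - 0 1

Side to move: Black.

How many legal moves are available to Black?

13

Black to move; king on c1.
In check: no.
Legal moves: Ne8, Ne6, Nh5, Nf5+, Nxh3, Nxf3, Ne2, Kc2, Kb1, b1=Q, b1=R, b1=B, b1=N.
Count: 13.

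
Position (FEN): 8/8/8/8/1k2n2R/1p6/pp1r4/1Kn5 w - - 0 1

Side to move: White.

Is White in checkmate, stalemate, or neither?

checkmate

White to move; white king on b1.
In check: yes, from the black pawn on a2.
King squares — a1: attacked by Pb2; c1: attacked by Pb2; a2: attacked by Nc1; b2: attacked by Rd2; c2: attacked by Rd2.
Legal moves for White: none.
In check with no legal moves → checkmate.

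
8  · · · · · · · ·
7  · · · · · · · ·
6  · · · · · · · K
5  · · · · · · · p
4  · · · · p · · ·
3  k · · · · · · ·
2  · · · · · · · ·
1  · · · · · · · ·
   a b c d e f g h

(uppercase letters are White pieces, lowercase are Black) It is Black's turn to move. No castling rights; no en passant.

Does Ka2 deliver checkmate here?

After Ka2: white king on h6; in check: no.
White is not in check, so this cannot be checkmate.

no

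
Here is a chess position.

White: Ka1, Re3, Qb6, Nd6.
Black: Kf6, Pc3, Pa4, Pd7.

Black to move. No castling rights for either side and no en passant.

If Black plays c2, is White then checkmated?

After c2: white king on a1; in check: no.
White is not in check, so this cannot be checkmate.

no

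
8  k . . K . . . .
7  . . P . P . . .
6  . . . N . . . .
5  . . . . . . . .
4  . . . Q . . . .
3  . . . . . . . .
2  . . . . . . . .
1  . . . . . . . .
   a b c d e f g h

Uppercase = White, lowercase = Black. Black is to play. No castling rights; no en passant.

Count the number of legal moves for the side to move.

0

Black to move; king on a8.
In check: no.
Legal moves: none.
Count: 0.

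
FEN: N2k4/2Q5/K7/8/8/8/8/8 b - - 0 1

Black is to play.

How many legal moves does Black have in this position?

Black to move; king on d8.
In check: yes, from the white queen on c7.
Legal moves: Ke8.
Count: 1.

1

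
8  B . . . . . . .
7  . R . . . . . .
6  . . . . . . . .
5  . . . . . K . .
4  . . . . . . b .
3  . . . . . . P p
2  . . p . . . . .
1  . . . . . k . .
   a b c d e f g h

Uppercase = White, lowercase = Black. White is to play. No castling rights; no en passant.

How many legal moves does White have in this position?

7

White to move; king on f5.
In check: yes, from the black bishop on g4.
Legal moves: Kg6, Kf6, Kg5, Ke5, Kxg4, Kf4, Ke4.
Count: 7.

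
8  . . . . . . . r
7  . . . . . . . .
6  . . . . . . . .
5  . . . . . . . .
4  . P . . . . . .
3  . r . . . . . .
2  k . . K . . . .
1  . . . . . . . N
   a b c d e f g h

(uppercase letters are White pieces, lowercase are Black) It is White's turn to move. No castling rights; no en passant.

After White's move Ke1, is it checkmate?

no

After Ke1: black king on a2; in check: no.
Black is not in check, so this cannot be checkmate.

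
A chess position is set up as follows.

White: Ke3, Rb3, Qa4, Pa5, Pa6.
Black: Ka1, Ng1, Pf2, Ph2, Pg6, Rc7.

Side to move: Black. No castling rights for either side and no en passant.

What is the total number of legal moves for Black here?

Black to move; king on a1.
In check: yes, from the white queen on a4.
Legal moves: none.
Count: 0.

0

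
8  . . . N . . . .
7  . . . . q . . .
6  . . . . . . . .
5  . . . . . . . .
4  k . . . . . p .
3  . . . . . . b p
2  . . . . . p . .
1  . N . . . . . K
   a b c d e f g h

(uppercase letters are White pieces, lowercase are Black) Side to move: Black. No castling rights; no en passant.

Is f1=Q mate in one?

After f1=Q: white king on h1; in check: yes, from the black queen on f1.
King squares — g1: attacked by Qf1; g2: attacked by Qf1; h2: attacked by Bg3.
White has no legal moves → checkmate.

yes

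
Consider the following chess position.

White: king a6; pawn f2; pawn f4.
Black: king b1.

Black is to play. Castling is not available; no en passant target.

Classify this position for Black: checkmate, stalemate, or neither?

Black to move; black king on b1.
In check: no.
Legal moves for Black: Kc2, Kb2, Ka2, Kc1, Ka1.
Black has 5 legal moves and is not in check → neither.

neither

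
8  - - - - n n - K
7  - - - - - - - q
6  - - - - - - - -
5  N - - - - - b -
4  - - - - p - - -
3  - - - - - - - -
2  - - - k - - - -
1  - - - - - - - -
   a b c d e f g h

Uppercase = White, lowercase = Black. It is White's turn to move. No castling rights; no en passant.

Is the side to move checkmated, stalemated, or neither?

White to move; white king on h8.
In check: yes, from the black queen on h7.
King squares — g7: attacked by Qh7; h7: attacked by Nf8; g8: attacked by Qh7.
Legal moves for White: none.
In check with no legal moves → checkmate.

checkmate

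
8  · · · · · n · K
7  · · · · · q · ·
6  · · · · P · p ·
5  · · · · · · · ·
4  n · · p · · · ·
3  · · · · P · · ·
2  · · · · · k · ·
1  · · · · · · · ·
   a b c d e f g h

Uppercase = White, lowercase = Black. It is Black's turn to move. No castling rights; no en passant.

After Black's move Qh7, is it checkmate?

yes

After Qh7: white king on h8; in check: yes, from the black queen on h7.
King squares — g7: attacked by Qh7; h7: attacked by Nf8; g8: attacked by Qh7.
White has no legal moves → checkmate.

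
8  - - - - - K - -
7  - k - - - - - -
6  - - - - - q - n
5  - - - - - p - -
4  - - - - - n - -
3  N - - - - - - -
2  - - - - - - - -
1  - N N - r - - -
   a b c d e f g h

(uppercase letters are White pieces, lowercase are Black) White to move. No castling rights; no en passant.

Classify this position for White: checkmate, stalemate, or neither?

White to move; white king on f8.
In check: yes, from the black queen on f6.
King squares — e7: attacked by Re1; f7: attacked by Qf6; g7: attacked by Qf6; e8: attacked by Re1; g8: attacked by Nh6.
Legal moves for White: none.
In check with no legal moves → checkmate.

checkmate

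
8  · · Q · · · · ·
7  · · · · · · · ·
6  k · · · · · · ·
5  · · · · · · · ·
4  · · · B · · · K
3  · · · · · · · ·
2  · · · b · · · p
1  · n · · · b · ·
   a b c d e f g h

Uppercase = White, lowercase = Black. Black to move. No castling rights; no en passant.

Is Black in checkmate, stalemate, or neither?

neither

Black to move; black king on a6.
In check: yes, from the white queen on c8.
King squares — a5: available; b5: available; b6: attacked by Bd4; a7: attacked by Bd4; b7: attacked by Qc8.
Legal moves for Black: Kb5, Ka5.
Black is in check but has 2 legal moves → neither.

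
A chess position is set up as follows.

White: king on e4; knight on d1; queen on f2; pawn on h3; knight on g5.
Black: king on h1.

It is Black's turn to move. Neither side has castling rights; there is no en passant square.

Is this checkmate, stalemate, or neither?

Black to move; black king on h1.
In check: no.
King squares — g1: attacked by Qf2; g2: attacked by Qf2; h2: attacked by Qf2.
Legal moves for Black: none.
Not in check and no legal moves → stalemate.

stalemate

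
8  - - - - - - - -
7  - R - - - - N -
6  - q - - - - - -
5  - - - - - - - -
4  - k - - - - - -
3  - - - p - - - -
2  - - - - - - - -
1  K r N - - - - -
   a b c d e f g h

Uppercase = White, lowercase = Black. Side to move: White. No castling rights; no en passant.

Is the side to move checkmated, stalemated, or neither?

White to move; white king on a1.
In check: yes, from the black rook on b1.
King squares — b1: available; a2: available; b2: attacked by Rb1.
Legal moves for White: Ka2, Kxb1.
White is in check but has 2 legal moves → neither.

neither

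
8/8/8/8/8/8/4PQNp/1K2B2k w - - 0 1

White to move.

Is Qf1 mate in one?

After Qf1: black king on h1; in check: yes, from the white queen on f1.
King squares — g1: attacked by Qf1; g2: attacked by Qf1; h2: own pawn.
Black has no legal moves → checkmate.

yes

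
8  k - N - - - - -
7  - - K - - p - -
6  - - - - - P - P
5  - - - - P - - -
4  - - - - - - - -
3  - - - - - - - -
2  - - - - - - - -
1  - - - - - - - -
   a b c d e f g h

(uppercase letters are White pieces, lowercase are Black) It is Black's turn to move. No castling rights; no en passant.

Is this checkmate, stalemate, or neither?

Black to move; black king on a8.
In check: no.
King squares — a7: attacked by Nc8; b7: attacked by Kc7; b8: attacked by Kc7.
Legal moves for Black: none.
Not in check and no legal moves → stalemate.

stalemate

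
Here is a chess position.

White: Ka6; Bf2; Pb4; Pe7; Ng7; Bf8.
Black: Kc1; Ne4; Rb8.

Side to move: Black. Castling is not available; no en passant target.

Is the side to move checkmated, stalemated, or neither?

Black to move; black king on c1.
In check: no.
Legal moves for Black include: Rxf8, Re8, Rd8, Rc8, Ra8+, Rb7, Rb6+, Rb5, Rxb4, Nf6, Nd6, Ng5, Nc5+, Ng3, Nc3, Nxf2, Nd2, Kd2, ... (list truncated; more exist).
Black has legal moves and is not in check → neither.

neither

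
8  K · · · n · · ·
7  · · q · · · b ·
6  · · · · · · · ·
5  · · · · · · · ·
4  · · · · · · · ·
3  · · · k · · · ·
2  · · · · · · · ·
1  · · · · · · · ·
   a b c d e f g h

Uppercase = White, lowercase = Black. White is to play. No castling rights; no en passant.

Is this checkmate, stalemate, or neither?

White to move; white king on a8.
In check: no.
King squares — a7: attacked by Qc7; b7: attacked by Qc7; b8: attacked by Qc7.
Legal moves for White: none.
Not in check and no legal moves → stalemate.

stalemate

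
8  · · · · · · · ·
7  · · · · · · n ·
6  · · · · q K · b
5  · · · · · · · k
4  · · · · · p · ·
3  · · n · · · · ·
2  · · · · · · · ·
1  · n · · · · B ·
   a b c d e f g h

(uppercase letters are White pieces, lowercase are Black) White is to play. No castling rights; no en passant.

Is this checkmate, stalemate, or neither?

checkmate

White to move; white king on f6.
In check: yes, from the black queen on e6.
King squares — e5: attacked by Qe6; f5: attacked by Qe6; g5: attacked by Kh5; e6: attacked by Ng7; g6: attacked by Kh5; e7: attacked by Qe6; f7: attacked by Qe6; g7: attacked by Bh6.
Legal moves for White: none.
In check with no legal moves → checkmate.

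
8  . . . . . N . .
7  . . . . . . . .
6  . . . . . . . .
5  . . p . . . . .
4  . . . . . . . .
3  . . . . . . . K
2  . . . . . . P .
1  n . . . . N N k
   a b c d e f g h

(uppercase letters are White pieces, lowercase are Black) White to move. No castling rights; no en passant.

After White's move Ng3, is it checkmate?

After Ng3: black king on h1; in check: yes, from the white knight on g3.
Black has 1 legal reply: Kxg1.
In check but a legal move exists → not checkmate.

no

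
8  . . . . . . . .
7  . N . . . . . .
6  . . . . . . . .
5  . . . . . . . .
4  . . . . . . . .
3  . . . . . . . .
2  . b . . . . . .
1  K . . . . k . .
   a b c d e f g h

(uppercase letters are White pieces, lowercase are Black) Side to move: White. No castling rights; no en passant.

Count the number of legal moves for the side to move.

White to move; king on a1.
In check: yes, from the black bishop on b2.
Legal moves: Kxb2, Ka2, Kb1.
Count: 3.

3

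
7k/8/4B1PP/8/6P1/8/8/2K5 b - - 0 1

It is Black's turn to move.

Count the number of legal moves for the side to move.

Black to move; king on h8.
In check: no.
Legal moves: none.
Count: 0.

0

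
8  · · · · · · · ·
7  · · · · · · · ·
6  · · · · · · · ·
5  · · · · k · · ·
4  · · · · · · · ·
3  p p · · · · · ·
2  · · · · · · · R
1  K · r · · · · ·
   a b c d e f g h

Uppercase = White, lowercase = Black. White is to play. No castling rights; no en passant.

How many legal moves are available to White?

White to move; king on a1.
In check: yes, from the black rook on c1.
Legal moves: none.
Count: 0.

0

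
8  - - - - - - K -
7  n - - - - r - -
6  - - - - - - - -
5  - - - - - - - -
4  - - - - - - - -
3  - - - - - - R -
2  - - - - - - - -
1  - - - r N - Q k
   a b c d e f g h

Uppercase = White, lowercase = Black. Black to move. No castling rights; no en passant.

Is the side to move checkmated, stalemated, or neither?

checkmate

Black to move; black king on h1.
In check: yes, from the white queen on g1.
King squares — g1: attacked by Rg3; g2: attacked by Ne1; h2: attacked by Qg1.
Legal moves for Black: none.
In check with no legal moves → checkmate.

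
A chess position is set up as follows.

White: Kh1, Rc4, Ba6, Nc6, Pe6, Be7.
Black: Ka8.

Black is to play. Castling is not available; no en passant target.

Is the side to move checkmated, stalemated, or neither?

Black to move; black king on a8.
In check: no.
King squares — a7: attacked by Nc6; b7: attacked by Ba6; b8: attacked by Nc6.
Legal moves for Black: none.
Not in check and no legal moves → stalemate.

stalemate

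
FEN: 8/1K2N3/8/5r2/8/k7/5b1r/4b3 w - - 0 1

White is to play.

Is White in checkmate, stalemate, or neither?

neither

White to move; white king on b7.
In check: no.
Legal moves for White: Ng8, Nc8, Ng6, Nc6, Nxf5, Nd5, Kc8, Kb8, Ka8, Kc7, Kc6, Ka6.
White has 12 legal moves and is not in check → neither.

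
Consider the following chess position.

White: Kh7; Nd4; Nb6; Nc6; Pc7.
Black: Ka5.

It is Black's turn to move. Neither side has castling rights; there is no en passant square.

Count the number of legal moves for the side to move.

Black to move; king on a5.
In check: yes, from the white knight on c6.
Legal moves: Kxb6, Ka6.
Count: 2.

2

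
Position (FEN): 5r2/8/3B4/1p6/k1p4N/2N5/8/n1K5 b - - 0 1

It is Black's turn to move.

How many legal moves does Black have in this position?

2

Black to move; king on a4.
In check: yes, from the white knight on c3.
Legal moves: Ka5, Kb3.
Count: 2.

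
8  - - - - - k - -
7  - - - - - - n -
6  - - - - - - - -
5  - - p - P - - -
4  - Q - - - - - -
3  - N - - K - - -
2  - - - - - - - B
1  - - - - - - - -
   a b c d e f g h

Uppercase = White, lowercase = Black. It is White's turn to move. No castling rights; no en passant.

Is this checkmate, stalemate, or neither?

neither

White to move; white king on e3.
In check: no.
Legal moves for White include: Qb8+, Qb7, Qb6, Qxc5+, Qb5, Qa5, Qh4, Qg4, Qf4+, Qe4, Qd4, Qc4, Qa4, Qc3, Qa3, Qd2, Qe1, Kf4, ... (list truncated; more exist).
White has legal moves and is not in check → neither.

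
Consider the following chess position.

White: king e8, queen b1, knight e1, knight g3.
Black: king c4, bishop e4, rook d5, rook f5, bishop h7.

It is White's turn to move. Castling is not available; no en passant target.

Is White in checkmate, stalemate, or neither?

neither

White to move; white king on e8.
In check: no.
Legal moves for White include: Ke7, Nh5, Nxf5, Nxe4, Ne2, Nh1, Nf1, Nf3, Nd3, Ng2, Nc2, Qb8, Qb7, Qb6, Qb5+, Qxe4+, Qb4+, Qd3+, ... (list truncated; more exist).
White has legal moves and is not in check → neither.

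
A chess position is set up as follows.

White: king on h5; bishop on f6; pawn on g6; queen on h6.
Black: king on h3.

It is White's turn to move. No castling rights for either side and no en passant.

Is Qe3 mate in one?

no

After Qe3: black king on h3; in check: yes, from the white queen on e3.
Black has 2 legal replies: Kh2, Kg2.
In check but a legal move exists → not checkmate.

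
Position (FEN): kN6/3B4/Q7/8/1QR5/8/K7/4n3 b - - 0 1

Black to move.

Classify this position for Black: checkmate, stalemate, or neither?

checkmate

Black to move; black king on a8.
In check: yes, from the white queen on a6.
King squares — a7: attacked by Qa6; b7: attacked by Qb4; b8: attacked by Qb4.
Legal moves for Black: none.
In check with no legal moves → checkmate.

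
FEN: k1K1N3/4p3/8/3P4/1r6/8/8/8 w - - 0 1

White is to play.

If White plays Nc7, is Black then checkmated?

After Nc7: black king on a8; in check: yes, from the white knight on c7.
Black has 1 legal reply: Ka7.
In check but a legal move exists → not checkmate.

no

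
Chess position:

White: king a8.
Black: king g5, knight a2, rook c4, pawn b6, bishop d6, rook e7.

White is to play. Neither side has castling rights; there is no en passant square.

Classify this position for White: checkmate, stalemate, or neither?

stalemate

White to move; white king on a8.
In check: no.
King squares — a7: attacked by Re7; b7: attacked by Re7; b8: attacked by Bd6.
Legal moves for White: none.
Not in check and no legal moves → stalemate.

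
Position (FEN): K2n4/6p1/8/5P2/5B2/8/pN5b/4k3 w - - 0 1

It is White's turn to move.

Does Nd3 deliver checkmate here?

no

After Nd3: black king on e1; in check: yes, from the white knight on d3.
Black has 3 legal replies: Ke2, Kf1, Kd1.
In check but a legal move exists → not checkmate.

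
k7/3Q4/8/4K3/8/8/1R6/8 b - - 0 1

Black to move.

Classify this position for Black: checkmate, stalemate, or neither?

stalemate

Black to move; black king on a8.
In check: no.
King squares — a7: attacked by Qd7; b7: attacked by Rb2; b8: attacked by Rb2.
Legal moves for Black: none.
Not in check and no legal moves → stalemate.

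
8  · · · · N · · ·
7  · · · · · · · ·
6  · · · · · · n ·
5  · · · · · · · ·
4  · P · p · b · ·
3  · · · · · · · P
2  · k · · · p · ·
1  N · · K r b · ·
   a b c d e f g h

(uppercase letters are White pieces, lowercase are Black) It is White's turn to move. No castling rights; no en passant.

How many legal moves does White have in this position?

White to move; king on d1.
In check: yes, from the black rook on e1.
Legal moves: none.
Count: 0.

0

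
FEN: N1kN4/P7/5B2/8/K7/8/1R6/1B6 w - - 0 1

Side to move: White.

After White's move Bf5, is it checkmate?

yes

After Bf5: black king on c8; in check: yes, from the white bishop on f5.
King squares — b7: attacked by Rb2; c7: attacked by Na8; d7: attacked by Bf5; b8: attacked by Rb2; d8: attacked by Bf6.
Black has no legal moves → checkmate.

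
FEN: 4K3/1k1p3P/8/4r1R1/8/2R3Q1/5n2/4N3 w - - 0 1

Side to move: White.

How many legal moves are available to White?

White to move; king on e8.
In check: yes, from the black rook on e5.
Legal moves: Kf8, Kd8, Kf7, Kxd7, Rxe5, Qxe5.
Count: 6.

6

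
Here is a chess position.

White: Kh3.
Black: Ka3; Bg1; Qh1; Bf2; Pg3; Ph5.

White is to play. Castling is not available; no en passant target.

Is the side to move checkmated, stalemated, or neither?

White to move; white king on h3.
In check: yes, from the black queen on h1.
King squares — g2: attacked by Qh1; h2: attacked by Bg1; g3: attacked by Bf2; g4: attacked by Ph5; h4: attacked by Qh1.
Legal moves for White: none.
In check with no legal moves → checkmate.

checkmate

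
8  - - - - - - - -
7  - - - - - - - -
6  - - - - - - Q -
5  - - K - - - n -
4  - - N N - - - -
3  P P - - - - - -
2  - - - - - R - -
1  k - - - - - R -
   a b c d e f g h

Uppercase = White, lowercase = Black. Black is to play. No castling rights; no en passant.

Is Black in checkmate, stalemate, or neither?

checkmate

Black to move; black king on a1.
In check: yes, from the white rook on g1.
King squares — b1: attacked by Rg1; a2: attacked by Rf2; b2: attacked by Rf2.
Legal moves for Black: none.
In check with no legal moves → checkmate.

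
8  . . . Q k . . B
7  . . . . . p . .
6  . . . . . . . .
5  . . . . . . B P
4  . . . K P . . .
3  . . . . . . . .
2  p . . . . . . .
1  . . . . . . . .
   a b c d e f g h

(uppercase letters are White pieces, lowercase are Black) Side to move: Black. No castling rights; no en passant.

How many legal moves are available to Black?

Black to move; king on e8.
In check: yes, from the white queen on d8.
Legal moves: none.
Count: 0.

0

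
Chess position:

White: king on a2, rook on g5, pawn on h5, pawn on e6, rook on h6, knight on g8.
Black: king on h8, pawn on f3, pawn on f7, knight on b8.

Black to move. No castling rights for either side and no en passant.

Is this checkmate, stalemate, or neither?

checkmate

Black to move; black king on h8.
In check: yes, from the white rook on h6.
King squares — g7: attacked by Rg5; h7: attacked by Rh6; g8: attacked by Rg5.
Legal moves for Black: none.
In check with no legal moves → checkmate.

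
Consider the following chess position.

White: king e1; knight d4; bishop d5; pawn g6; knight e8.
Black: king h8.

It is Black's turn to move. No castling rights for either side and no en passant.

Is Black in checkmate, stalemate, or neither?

Black to move; black king on h8.
In check: no.
King squares — g7: attacked by Ne8; h7: attacked by Pg6; g8: attacked by Bd5.
Legal moves for Black: none.
Not in check and no legal moves → stalemate.

stalemate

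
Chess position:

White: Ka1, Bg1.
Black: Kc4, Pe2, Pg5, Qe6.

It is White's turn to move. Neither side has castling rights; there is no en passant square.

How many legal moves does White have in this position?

White to move; king on a1.
In check: no.
Legal moves: Ba7, Bb6, Bc5, Bd4, Be3, Bh2, Bf2, Kb2, Ka2, Kb1.
Count: 10.

10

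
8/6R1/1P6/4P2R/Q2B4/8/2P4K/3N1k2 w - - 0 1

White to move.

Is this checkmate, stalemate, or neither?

neither

White to move; white king on h2.
In check: no.
Legal moves for White include: Rg8, Rgh7, Rf7+, Re7, Rd7, Rc7, Rb7, Ra7, Rg6, Rgg5, Rg4, Rg3, Rg2, Rg1+, Rh8, Rhh7, Rh6, Rhg5, ... (list truncated; more exist).
White has legal moves and is not in check → neither.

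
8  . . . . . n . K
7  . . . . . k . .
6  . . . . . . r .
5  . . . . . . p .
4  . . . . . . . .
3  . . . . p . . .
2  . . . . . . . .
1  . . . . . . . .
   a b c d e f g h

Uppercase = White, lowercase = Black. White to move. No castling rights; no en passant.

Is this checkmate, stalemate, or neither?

White to move; white king on h8.
In check: no.
King squares — g7: attacked by Rg6; h7: attacked by Nf8; g8: attacked by Rg6.
Legal moves for White: none.
Not in check and no legal moves → stalemate.

stalemate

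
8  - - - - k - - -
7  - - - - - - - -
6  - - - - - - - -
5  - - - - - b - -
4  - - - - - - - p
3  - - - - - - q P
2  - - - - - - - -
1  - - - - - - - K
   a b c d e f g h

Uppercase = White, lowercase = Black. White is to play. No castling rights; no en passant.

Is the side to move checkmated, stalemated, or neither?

White to move; white king on h1.
In check: no.
King squares — g1: attacked by Qg3; g2: attacked by Qg3; h2: attacked by Qg3.
Legal moves for White: none.
Not in check and no legal moves → stalemate.

stalemate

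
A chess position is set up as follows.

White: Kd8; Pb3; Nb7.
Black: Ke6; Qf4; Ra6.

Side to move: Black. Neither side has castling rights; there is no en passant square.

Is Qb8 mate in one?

After Qb8: white king on d8; in check: yes, from the black queen on b8.
King squares — c7: attacked by Qb8; d7: attacked by Ke6; e7: attacked by Ke6; c8: attacked by Qb8; e8: attacked by Qb8.
White has no legal moves → checkmate.

yes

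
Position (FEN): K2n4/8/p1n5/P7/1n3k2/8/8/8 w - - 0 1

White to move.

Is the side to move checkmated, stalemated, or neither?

White to move; white king on a8.
In check: no.
King squares — a7: attacked by Nc6; b7: attacked by Nd8; b8: attacked by Nc6.
Legal moves for White: none.
Not in check and no legal moves → stalemate.

stalemate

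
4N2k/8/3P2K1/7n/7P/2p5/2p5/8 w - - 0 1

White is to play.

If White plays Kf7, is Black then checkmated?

After Kf7: black king on h8; in check: no.
Black is not in check, so this cannot be checkmate.

no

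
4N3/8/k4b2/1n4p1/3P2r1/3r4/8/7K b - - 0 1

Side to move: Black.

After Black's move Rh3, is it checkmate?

After Rh3: white king on h1; in check: yes, from the black rook on h3.
King squares — g1: attacked by Rg4; g2: attacked by Rg4; h2: attacked by Rh3.
White has no legal moves → checkmate.

yes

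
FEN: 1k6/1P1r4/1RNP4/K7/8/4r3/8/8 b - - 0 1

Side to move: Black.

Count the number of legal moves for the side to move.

0

Black to move; king on b8.
In check: yes, from the white knight on c6.
Legal moves: none.
Count: 0.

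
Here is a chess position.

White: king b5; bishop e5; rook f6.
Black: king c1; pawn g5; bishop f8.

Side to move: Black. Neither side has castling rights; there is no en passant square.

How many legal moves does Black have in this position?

Black to move; king on c1.
In check: no.
Legal moves: Bg7, Be7, Bh6, Bd6, Bc5, Bb4, Ba3, Kd2, Kc2, Kd1, Kb1, g4.
Count: 12.

12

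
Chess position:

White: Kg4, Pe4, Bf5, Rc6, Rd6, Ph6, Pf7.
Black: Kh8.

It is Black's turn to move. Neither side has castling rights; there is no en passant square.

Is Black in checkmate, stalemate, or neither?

Black to move; black king on h8.
In check: no.
King squares — g7: attacked by Ph6; h7: attacked by Bf5; g8: attacked by Pf7.
Legal moves for Black: none.
Not in check and no legal moves → stalemate.

stalemate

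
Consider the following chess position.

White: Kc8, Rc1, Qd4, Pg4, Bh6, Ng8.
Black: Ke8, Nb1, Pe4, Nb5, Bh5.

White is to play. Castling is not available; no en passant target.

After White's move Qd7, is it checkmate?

yes

After Qd7: black king on e8; in check: yes, from the white queen on d7.
King squares — d7: attacked by Kc8; e7: attacked by Qd7; f7: attacked by Qd7; d8: attacked by Qd7; f8: attacked by Bh6.
Black has no legal moves → checkmate.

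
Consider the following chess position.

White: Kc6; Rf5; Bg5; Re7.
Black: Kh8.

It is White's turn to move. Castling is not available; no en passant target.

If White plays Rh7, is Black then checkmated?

After Rh7: black king on h8; in check: yes, from the white rook on h7.
Black has 2 legal replies: Kg8, Kxh7.
In check but a legal move exists → not checkmate.

no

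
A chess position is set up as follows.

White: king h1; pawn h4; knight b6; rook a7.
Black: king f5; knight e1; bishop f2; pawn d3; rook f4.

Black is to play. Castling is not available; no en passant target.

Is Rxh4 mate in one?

yes

After Rxh4: white king on h1; in check: yes, from the black rook on h4.
King squares — g1: attacked by Bf2; g2: attacked by Ne1; h2: attacked by Rh4.
White has no legal moves → checkmate.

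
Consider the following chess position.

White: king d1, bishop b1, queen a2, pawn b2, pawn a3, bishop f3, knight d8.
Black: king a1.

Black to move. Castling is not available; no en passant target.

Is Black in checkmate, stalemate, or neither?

Black to move; black king on a1.
In check: yes, from the white queen on a2.
King squares — b1: attacked by Qa2; a2: attacked by Bb1; b2: attacked by Qa2.
Legal moves for Black: none.
In check with no legal moves → checkmate.

checkmate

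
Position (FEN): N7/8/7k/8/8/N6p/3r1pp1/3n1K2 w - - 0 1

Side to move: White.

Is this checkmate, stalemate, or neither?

White to move; white king on f1.
In check: yes, from the black pawn on g2.
King squares — e1: attacked by Pf2; g1: attacked by Pf2; e2: attacked by Rd2; f2: attacked by Nd1; g2: attacked by Ph3.
Legal moves for White: none.
In check with no legal moves → checkmate.

checkmate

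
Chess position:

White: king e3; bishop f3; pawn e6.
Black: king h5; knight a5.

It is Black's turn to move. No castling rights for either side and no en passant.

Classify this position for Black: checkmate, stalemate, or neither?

neither

Black to move; black king on h5.
In check: yes, from the white bishop on f3.
King squares — g4: attacked by Bf3; h4: available; g5: available; g6: available; h6: available.
Legal moves for Black: Kh6, Kg6, Kg5, Kh4.
Black is in check but has 4 legal moves → neither.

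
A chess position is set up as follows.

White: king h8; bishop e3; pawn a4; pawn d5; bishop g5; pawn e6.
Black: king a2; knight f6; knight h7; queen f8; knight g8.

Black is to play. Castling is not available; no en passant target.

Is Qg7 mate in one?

After Qg7: white king on h8; in check: yes, from the black queen on g7.
White has 1 legal reply: Kxg7.
In check but a legal move exists → not checkmate.

no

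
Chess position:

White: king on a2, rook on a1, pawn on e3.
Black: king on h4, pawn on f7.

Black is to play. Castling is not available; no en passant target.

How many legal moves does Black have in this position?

Black to move; king on h4.
In check: no.
Legal moves: Kh5, Kg5, Kg4, Kh3, Kg3, f6, f5.
Count: 7.

7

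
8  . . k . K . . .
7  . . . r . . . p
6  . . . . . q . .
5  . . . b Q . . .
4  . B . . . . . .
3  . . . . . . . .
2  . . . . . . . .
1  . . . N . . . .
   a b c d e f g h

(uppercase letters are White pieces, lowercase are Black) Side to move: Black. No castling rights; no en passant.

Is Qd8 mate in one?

yes

After Qd8: white king on e8; in check: yes, from the black queen on d8.
King squares — d7: attacked by Kc8; e7: attacked by Rd7; f7: attacked by Bd5; d8: attacked by Rd7; f8: attacked by Qd8.
White has no legal moves → checkmate.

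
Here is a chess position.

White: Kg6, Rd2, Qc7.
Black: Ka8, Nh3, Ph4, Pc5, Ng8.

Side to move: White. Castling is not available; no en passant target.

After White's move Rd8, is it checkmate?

After Rd8: black king on a8; in check: yes, from the white rook on d8.
King squares — a7: attacked by Qc7; b7: attacked by Qc7; b8: attacked by Qc7.
Black has no legal moves → checkmate.

yes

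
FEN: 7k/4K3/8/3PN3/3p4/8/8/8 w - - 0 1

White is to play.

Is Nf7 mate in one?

no

After Nf7: black king on h8; in check: yes, from the white knight on f7.
Black has 3 legal replies: Kg8, Kh7, Kg7.
In check but a legal move exists → not checkmate.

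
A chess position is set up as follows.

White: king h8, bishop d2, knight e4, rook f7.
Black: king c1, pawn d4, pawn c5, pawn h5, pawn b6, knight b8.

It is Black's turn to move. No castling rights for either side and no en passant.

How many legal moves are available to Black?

Black to move; king on c1.
In check: yes, from the white bishop on d2.
Legal moves: Kc2, Kb2, Kd1, Kb1.
Count: 4.

4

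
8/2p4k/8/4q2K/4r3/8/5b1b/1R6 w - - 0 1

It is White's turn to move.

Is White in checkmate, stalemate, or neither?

checkmate

White to move; white king on h5.
In check: yes, from the black queen on e5.
King squares — g4: attacked by Re4; h4: attacked by Bf2; g5: attacked by Qe5; g6: attacked by Kh7; h6: attacked by Kh7.
Legal moves for White: none.
In check with no legal moves → checkmate.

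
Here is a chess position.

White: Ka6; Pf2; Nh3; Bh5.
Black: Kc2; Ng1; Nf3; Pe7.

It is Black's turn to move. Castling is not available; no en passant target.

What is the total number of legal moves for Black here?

Black to move; king on c2.
In check: no.
Legal moves: Ng5, Ne5, Nh4, Nd4, Nh2, Nd2, Ne1, Kd3, Kc3, Kb3, Kd2, Kb2, Kd1, Kc1, Kb1, Nxh3, Ne2, e6, e5.
Count: 19.

19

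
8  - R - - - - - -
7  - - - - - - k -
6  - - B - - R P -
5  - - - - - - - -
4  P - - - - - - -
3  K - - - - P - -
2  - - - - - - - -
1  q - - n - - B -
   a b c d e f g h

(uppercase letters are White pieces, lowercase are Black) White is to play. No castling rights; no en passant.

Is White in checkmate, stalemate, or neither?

neither

White to move; white king on a3.
In check: yes, from the black queen on a1.
Legal moves for White: Kb4, Kb3.
White is in check but has 2 legal moves → neither.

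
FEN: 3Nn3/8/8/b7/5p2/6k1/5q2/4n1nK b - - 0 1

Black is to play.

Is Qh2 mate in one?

After Qh2: white king on h1; in check: yes, from the black queen on h2.
King squares — g1: attacked by Qh2; g2: attacked by Ne1; h2: attacked by Kg3.
White has no legal moves → checkmate.

yes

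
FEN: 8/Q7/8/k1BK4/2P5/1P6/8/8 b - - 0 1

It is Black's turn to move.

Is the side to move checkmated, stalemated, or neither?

Black to move; black king on a5.
In check: yes, from the white queen on a7.
King squares — a4: attacked by Pb3; b4: attacked by Bc5; b5: attacked by Pc4; a6: attacked by Qa7; b6: attacked by Bc5.
Legal moves for Black: none.
In check with no legal moves → checkmate.

checkmate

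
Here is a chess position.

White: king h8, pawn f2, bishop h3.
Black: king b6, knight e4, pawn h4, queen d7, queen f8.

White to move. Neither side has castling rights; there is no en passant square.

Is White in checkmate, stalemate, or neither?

checkmate

White to move; white king on h8.
In check: yes, from the black queen on f8.
King squares — g7: attacked by Qd7; h7: attacked by Qd7; g8: attacked by Qf8.
Legal moves for White: none.
In check with no legal moves → checkmate.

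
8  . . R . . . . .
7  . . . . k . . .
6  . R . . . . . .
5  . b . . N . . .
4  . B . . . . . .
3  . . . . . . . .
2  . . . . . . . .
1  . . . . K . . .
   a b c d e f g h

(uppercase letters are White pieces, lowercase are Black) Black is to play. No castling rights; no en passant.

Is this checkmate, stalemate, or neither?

checkmate

Black to move; black king on e7.
In check: yes, from the white bishop on b4.
King squares — d6: attacked by Bb4; e6: attacked by Rb6; f6: attacked by Rb6; d7: attacked by Ne5; f7: attacked by Ne5; d8: attacked by Rc8; e8: attacked by Rc8; f8: attacked by Bb4.
Legal moves for Black: none.
In check with no legal moves → checkmate.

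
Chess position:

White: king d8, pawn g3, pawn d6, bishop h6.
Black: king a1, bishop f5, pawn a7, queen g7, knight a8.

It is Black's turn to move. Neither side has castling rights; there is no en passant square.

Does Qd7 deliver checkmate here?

yes

After Qd7: white king on d8; in check: yes, from the black queen on d7.
King squares — c7: attacked by Qd7; d7: attacked by Bf5; e7: attacked by Qd7; c8: attacked by Qd7; e8: attacked by Qd7.
White has no legal moves → checkmate.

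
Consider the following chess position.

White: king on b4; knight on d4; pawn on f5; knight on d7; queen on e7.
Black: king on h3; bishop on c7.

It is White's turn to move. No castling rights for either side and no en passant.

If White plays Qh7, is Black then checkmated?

no

After Qh7: black king on h3; in check: yes, from the white queen on h7.
Black has 3 legal replies: Kg4, Kg3, Kg2.
In check but a legal move exists → not checkmate.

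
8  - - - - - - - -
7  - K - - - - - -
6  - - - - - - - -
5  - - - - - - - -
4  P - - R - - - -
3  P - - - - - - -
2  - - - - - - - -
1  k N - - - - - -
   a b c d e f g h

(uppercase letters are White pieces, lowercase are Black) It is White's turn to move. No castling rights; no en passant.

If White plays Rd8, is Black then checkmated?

After Rd8: black king on a1; in check: no.
Black is not in check, so this cannot be checkmate.

no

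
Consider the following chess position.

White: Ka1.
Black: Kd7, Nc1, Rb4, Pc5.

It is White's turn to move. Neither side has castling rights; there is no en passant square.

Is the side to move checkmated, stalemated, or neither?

stalemate

White to move; white king on a1.
In check: no.
King squares — b1: attacked by Rb4; a2: attacked by Nc1; b2: attacked by Rb4.
Legal moves for White: none.
Not in check and no legal moves → stalemate.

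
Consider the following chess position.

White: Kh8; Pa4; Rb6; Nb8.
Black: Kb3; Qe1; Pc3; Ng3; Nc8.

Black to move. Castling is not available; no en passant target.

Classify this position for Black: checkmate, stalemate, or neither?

Black to move; black king on b3.
In check: yes, from the white rook on b6.
King squares — a2: available; b2: attacked by Rb6; c2: available; a3: available; c3: own pawn; a4: available; b4: attacked by Rb6; c4: available.
Legal moves for Black: Kc4, Kxa4, Ka3, Kc2, Ka2, Nxb6.
Black is in check but has 6 legal moves → neither.

neither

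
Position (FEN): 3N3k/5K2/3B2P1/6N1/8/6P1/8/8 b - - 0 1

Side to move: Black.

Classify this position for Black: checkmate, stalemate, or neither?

Black to move; black king on h8.
In check: no.
King squares — g7: attacked by Kf7; h7: attacked by Ng5; g8: attacked by Kf7.
Legal moves for Black: none.
Not in check and no legal moves → stalemate.

stalemate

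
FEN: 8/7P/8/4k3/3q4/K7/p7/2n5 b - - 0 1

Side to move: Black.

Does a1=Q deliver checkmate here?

After a1=Q: white king on a3; in check: yes, from the black queen on a1.
King squares — a2: attacked by Qa1; b2: attacked by Qa1; b3: attacked by Nc1; a4: attacked by Qa1; b4: attacked by Qd4.
White has no legal moves → checkmate.

yes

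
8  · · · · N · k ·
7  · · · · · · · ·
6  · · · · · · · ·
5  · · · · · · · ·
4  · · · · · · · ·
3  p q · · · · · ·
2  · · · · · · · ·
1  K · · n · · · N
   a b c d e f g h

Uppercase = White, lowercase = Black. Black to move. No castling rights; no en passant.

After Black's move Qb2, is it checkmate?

After Qb2: white king on a1; in check: yes, from the black queen on b2.
King squares — b1: attacked by Qb2; a2: attacked by Qb2; b2: attacked by Nd1.
White has no legal moves → checkmate.

yes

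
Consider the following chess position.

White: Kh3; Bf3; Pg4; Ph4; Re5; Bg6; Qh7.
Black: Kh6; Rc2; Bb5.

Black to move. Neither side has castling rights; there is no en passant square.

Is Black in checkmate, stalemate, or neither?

Black to move; black king on h6.
In check: yes, from the white queen on h7.
King squares — g5: attacked by Ph4; h5: attacked by Pg4; g6: attacked by Qh7; g7: attacked by Qh7; h7: attacked by Bg6.
Legal moves for Black: none.
In check with no legal moves → checkmate.

checkmate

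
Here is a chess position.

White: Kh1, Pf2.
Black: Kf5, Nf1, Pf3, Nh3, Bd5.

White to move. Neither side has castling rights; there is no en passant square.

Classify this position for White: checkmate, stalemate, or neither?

White to move; white king on h1.
In check: no.
King squares — g1: attacked by Nh3; g2: attacked by Pf3; h2: attacked by Nf1.
Legal moves for White: none.
Not in check and no legal moves → stalemate.

stalemate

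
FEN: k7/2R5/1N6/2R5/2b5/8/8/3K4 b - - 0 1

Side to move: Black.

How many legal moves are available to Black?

Black to move; king on a8.
In check: yes, from the white knight on b6.
Legal moves: Kb8.
Count: 1.

1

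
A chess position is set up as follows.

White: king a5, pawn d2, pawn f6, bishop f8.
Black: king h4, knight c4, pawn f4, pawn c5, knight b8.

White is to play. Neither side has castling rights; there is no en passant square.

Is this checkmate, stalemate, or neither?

neither

White to move; white king on a5.
In check: yes, from the black knight on c4.
Legal moves for White: Kb5, Ka4.
White is in check but has 2 legal moves → neither.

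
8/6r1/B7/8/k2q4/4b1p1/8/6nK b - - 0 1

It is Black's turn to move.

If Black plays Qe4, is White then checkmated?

yes

After Qe4: white king on h1; in check: yes, from the black queen on e4.
King squares — g1: attacked by Be3; g2: attacked by Qe4; h2: attacked by Pg3.
White has no legal moves → checkmate.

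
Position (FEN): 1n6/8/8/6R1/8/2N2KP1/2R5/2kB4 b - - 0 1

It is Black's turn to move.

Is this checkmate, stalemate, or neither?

Black to move; black king on c1.
In check: yes, from the white rook on c2.
King squares — b1: attacked by Nc3; d1: attacked by Nc3; b2: attacked by Rc2; c2: attacked by Bd1; d2: attacked by Rc2.
Legal moves for Black: none.
In check with no legal moves → checkmate.

checkmate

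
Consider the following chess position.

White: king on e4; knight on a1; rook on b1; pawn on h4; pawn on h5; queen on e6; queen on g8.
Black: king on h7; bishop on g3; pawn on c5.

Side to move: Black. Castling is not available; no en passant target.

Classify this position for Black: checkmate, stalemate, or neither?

Black to move; black king on h7.
In check: yes, from the white queen on g8.
King squares — g6: attacked by Ph5; h6: attacked by Qe6; g7: attacked by Qg8; g8: attacked by Qe6; h8: attacked by Qg8.
Legal moves for Black: none.
In check with no legal moves → checkmate.

checkmate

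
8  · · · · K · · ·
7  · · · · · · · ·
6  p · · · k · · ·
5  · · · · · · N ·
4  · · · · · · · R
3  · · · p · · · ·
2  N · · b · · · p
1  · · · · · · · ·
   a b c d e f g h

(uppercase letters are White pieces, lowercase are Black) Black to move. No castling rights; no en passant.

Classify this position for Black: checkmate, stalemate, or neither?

Black to move; black king on e6.
In check: yes, from the white knight on g5.
King squares — d5: available; e5: available; f5: available; d6: available; f6: available; d7: attacked by Ke8; e7: attacked by Ke8; f7: attacked by Ng5.
Legal moves for Black: Kf6, Kd6, Kf5, Ke5, Kd5, Bxg5.
Black is in check but has 6 legal moves → neither.

neither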